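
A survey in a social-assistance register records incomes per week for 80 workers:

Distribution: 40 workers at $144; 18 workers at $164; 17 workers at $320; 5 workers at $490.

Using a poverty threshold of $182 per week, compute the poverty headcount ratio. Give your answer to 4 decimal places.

0.7250

58 of the 80 workers have income below $182.
H = 58/80 = 0.7250.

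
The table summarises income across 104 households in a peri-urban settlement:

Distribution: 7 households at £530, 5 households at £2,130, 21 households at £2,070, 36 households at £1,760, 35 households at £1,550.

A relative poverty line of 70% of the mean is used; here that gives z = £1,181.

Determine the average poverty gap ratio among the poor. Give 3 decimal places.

0.551

Below the line: 7×£530 (q = 7 of N = 104).
Shortfall ratios (z−y)/z: 0.5512 (×7); sum = 3.858594.
I averages over the q = 7 poor units only: 3.858594 / 7 = 0.551.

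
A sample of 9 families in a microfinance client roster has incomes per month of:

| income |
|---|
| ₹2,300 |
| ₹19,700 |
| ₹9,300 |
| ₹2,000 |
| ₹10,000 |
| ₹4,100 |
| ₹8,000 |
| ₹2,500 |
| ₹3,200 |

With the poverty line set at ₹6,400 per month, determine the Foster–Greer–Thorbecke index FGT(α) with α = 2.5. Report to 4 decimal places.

Below the line: ₹2,000, ₹2,300, ₹2,500, ₹3,200, ₹4,100 (q = 5 of N = 9).
Normalized shortfalls: (6400−2000)/6400 = 0.6875; (6400−2300)/6400 = 0.6406; (6400−2500)/6400 = 0.6094; (6400−3200)/6400 = 0.5000; (6400−4100)/6400 = 0.3594.
Raised to α = 2.5: 0.39191; 0.32848; 0.28988; 0.17678; 0.07742.
Sum = 1.264462; FGT(2.5) = 1.264462 / 9 = 0.1405.

0.1405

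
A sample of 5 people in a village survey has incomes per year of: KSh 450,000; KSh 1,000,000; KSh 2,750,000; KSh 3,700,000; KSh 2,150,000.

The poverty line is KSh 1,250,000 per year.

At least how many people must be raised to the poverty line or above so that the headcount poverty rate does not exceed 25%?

2 of the 5 people are poor, so H = 2/5 = 0.400.
A headcount ratio of at most 25% allows at most ⌊0.25 × 5⌋ = 1 poor people.
So at least 2 − 1 = 1 must be lifted.

1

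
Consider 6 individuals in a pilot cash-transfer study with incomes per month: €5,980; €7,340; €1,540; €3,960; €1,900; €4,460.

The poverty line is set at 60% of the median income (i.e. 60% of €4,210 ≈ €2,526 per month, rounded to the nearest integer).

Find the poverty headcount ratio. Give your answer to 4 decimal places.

2 of the 6 individuals have income below €2,526.
H = 2/6 = 0.3333.

0.3333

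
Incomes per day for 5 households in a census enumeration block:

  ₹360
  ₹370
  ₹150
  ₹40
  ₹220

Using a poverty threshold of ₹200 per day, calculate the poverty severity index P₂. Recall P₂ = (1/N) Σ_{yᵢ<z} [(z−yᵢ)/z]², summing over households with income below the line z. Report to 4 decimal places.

0.1405

Below z: ₹40, ₹150 (q = 2 of N = 5).
Relative gaps: (200−40)/200 = 0.8000; (200−150)/200 = 0.2500.
Squared: 0.6400; 0.0625.
Sum = 0.702500; P₂ = 0.702500 / 5 = 0.1405.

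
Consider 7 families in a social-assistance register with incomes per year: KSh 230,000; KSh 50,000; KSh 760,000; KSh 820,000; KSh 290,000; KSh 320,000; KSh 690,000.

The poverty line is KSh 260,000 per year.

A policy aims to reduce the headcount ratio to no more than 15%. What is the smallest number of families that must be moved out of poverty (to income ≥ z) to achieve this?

Currently q = 2 of N = 7 are below the line (H = 0.286).
A headcount ratio of at most 15% allows at most ⌊0.15 × 7⌋ = 1 poor families.
So at least 2 − 1 = 1 must be lifted.

1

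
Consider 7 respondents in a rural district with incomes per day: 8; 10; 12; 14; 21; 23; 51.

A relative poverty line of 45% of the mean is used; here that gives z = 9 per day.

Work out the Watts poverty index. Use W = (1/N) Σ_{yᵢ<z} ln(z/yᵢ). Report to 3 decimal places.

0.017

Poor units: 8 (q = 1 of N = 7).
Log gaps: ln(9/8) = 0.1178.
W = 0.117783 / 7 = 0.017.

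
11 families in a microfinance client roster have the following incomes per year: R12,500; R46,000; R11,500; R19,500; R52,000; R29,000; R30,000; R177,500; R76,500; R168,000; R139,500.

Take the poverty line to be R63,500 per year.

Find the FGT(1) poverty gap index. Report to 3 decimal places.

0.349

Incomes under z: R11,500, R12,500, R19,500, R29,000, R30,000, R46,000, R52,000 (q = 7 of N = 11).
Relative gaps: (63500−11500)/63500 = 0.8189; (63500−12500)/63500 = 0.8031; (63500−19500)/63500 = 0.6929; (63500−29000)/63500 = 0.5433; (63500−30000)/63500 = 0.5276; (63500−46000)/63500 = 0.2756; (63500−52000)/63500 = 0.1811.
Σ = 3.842520. Dividing by the full population N = 11 gives P₁ = 0.349.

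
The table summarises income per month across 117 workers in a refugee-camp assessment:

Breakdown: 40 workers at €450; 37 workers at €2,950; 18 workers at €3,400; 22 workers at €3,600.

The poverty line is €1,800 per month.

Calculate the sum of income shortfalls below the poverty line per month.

Incomes under z: 40×€450 (q = 40 of N = 117).
Individual gaps: 40×(1800−450) = 54000.
Aggregate gap = €54,000.

€54,000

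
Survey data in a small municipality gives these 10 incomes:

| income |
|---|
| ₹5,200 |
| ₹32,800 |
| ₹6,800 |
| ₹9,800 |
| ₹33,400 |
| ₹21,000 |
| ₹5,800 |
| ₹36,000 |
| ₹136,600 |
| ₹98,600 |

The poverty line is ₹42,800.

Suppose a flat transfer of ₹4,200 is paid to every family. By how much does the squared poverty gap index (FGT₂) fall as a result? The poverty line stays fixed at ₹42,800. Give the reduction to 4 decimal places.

0.0802

Before: below the line — ₹5,200, ₹5,800, ₹6,800, ₹9,800, ₹21,000, ₹32,800, ₹33,400, ₹36,000; squared poverty gap index (FGT₂) = 0.320858.
After the ₹4,200 transfer: below the line — ₹9,400, ₹10,000, ₹11,000, ₹14,000, ₹25,200, ₹37,000, ₹37,600, ₹40,200; squared poverty gap index (FGT₂) = 0.240702.
Reduction = 0.320858 − 0.240702 = 0.0802.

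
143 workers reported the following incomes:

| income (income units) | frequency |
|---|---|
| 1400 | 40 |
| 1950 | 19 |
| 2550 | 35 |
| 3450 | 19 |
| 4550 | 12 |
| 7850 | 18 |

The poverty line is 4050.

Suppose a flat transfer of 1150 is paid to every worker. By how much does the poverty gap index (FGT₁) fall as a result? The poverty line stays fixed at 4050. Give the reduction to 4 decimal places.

0.2063

Before: below the line — 40×1400, 19×1950, 35×2550, 19×3450; poverty gap index (FGT₁) = 0.362255.
After the 1150 transfer: below the line — 40×2550, 19×3100, 35×3700; poverty gap index (FGT₁) = 0.155918.
Reduction = 0.362255 − 0.155918 = 0.2063.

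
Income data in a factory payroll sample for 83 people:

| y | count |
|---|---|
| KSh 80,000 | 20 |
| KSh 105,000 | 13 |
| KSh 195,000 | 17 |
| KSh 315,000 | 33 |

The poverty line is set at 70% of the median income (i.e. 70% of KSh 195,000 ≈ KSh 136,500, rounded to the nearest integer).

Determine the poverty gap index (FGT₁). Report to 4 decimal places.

Poor units: 20×KSh 80,000, 13×KSh 105,000 (q = 33 of N = 83).
Gap ratios (z−y)/z: (136500−80000)/136500 = 0.4139 (×20); (136500−105000)/136500 = 0.2308 (×13).
Σ = 11.278388. Dividing by the full population N = 83 gives P₁ = 0.1359.

0.1359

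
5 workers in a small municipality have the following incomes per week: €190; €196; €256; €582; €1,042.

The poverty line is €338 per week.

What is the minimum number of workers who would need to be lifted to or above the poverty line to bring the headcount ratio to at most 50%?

1

Currently q = 3 of N = 5 are below the line (H = 0.600).
A headcount ratio of at most 50% allows at most ⌊0.50 × 5⌋ = 2 poor workers.
So at least 3 − 2 = 1 must be lifted.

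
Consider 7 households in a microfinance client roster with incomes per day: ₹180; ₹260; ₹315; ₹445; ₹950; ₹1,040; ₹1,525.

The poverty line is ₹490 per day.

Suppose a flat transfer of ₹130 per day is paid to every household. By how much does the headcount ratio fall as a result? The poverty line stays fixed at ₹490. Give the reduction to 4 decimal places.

Before: below the line — ₹180, ₹260, ₹315, ₹445; headcount ratio = 0.571429.
After the ₹130 transfer: below the line — ₹310, ₹390, ₹445; headcount ratio = 0.428571.
Reduction = 0.571429 − 0.428571 = 0.1429.

0.1429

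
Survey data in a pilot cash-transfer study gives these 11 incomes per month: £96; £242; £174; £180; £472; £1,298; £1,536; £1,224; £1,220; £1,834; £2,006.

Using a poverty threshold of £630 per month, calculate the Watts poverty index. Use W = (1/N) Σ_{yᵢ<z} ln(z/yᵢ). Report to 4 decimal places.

Below z: £96, £174, £180, £242, £472 (q = 5 of N = 11).
Log shortfalls: ln(630/96) = 1.8814; ln(630/174) = 1.2867; ln(630/180) = 1.2528; ln(630/242) = 0.9568; ln(630/472) = 0.2887.
W = 5.666322 / 11 = 0.5151.

0.5151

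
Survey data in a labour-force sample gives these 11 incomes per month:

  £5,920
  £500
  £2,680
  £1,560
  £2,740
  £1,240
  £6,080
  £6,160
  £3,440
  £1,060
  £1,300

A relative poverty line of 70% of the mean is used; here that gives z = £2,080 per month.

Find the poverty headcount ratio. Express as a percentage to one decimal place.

45.5%

5 of the 11 individuals have income below £2,080.
H = 5/11 = 45.5%.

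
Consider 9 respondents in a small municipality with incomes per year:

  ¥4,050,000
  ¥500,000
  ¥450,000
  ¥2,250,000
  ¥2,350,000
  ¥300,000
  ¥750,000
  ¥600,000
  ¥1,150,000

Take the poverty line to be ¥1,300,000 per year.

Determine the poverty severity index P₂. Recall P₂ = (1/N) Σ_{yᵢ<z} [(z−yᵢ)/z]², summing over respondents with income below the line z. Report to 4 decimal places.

0.2089

Poor units: ¥300,000, ¥450,000, ¥500,000, ¥600,000, ¥750,000, ¥1,150,000 (q = 6 of N = 9).
Shortfall ratios: (1300000−300000)/1300000 = 0.7692; (1300000−450000)/1300000 = 0.6538; (1300000−500000)/1300000 = 0.6154; (1300000−600000)/1300000 = 0.5385; (1300000−750000)/1300000 = 0.4231; (1300000−1150000)/1300000 = 0.1154.
Squared: 0.5917; 0.4275; 0.3787; 0.2899; 0.1790; 0.0133.
Sum = 1.880178; P₂ = 1.880178 / 9 = 0.2089.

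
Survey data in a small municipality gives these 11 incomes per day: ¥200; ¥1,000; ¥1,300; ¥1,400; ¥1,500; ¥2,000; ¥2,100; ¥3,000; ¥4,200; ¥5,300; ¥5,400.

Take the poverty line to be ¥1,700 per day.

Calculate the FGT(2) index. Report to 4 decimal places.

Below the line: ¥200, ¥1,000, ¥1,300, ¥1,400, ¥1,500 (q = 5 of N = 11).
Shortfall ratios: (1700−200)/1700 = 0.8824; (1700−1000)/1700 = 0.4118; (1700−1300)/1700 = 0.2353; (1700−1400)/1700 = 0.1765; (1700−1500)/1700 = 0.1176.
Squared: 0.7785; 0.1696; 0.0554; 0.0311; 0.0138.
Sum = 1.048443; P₂ = 1.048443 / 11 = 0.0953.

0.0953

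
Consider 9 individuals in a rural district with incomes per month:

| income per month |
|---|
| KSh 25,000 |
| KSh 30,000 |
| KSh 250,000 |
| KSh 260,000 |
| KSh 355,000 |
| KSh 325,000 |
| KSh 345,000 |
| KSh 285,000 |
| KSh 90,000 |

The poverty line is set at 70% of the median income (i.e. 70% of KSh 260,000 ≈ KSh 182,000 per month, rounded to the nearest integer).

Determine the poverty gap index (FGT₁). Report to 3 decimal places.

0.245

Incomes under z: KSh 25,000, KSh 30,000, KSh 90,000 (q = 3 of N = 9).
Normalized shortfalls: (182000−25000)/182000 = 0.8626; (182000−30000)/182000 = 0.8352; (182000−90000)/182000 = 0.5055.
Σ = 2.203297. Dividing by the full population N = 9 gives P₁ = 0.245.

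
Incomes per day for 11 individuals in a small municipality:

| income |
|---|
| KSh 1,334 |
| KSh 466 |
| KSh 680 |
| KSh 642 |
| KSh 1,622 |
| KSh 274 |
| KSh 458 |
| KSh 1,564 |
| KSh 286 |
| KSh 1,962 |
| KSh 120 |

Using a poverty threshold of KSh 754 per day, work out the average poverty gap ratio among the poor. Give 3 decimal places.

Below the line: KSh 120, KSh 274, KSh 286, KSh 458, KSh 466, KSh 642, KSh 680 (q = 7 of N = 11).
Relative gaps: 0.8408, 0.6366, 0.6207, 0.3926, 0.3820, 0.1485, 0.0981; sum = 3.119363.
The income-gap ratio divides by q (the poor only): 3.119363 / 7 = 0.446.

0.446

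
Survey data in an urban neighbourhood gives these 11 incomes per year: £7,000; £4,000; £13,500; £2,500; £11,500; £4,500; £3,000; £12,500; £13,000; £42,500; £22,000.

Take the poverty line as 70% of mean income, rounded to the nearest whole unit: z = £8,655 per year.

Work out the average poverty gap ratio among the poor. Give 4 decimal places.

Poor units: £2,500, £3,000, £4,000, £4,500, £7,000 (q = 5 of N = 11).
Shortfall ratios (z−y)/z: 0.7111, 0.6534, 0.5378, 0.4801, 0.1912; sum = 2.573657.
The income-gap ratio divides by q (the poor only): 2.573657 / 5 = 0.5147.

0.5147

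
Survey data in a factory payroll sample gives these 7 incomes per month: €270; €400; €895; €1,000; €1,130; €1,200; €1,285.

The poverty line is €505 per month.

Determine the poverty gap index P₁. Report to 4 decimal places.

Below the line: €270, €400 (q = 2 of N = 7).
Gap ratios (z−y)/z: (505−270)/505 = 0.4653; (505−400)/505 = 0.2079.
Sum of shortfalls = 0.673267; P₁ averages over all N: 0.673267 / 7 = 0.0962.

0.0962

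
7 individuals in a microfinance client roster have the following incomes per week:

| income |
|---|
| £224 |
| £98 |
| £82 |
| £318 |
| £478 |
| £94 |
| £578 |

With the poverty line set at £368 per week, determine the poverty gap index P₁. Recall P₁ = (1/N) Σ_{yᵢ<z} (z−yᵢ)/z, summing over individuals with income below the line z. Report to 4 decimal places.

Below z: £82, £94, £98, £224, £318 (q = 5 of N = 7).
Relative gaps: (368−82)/368 = 0.7772; (368−94)/368 = 0.7446; (368−98)/368 = 0.7337; (368−224)/368 = 0.3913; (368−318)/368 = 0.1359.
Sum of shortfalls = 2.782609; P₁ averages over all N: 2.782609 / 7 = 0.3975.

0.3975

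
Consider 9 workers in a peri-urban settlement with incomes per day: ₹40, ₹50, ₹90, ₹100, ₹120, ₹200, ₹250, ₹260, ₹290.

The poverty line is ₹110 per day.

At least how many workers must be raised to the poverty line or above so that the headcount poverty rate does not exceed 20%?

Currently q = 4 of N = 9 are below the line (H = 0.444).
A headcount ratio of at most 20% allows at most ⌊0.20 × 9⌋ = 1 poor workers.
So at least 4 − 1 = 3 must be lifted.

3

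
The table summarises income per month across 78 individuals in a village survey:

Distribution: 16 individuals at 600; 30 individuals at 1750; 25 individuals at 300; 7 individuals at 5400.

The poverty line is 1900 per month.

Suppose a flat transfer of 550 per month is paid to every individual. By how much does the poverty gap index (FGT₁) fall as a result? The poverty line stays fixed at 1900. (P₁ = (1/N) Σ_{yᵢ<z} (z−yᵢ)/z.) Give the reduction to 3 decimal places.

0.183

Before: below the line — 25×300, 16×600, 30×1750; poverty gap index (FGT₁) = 0.44062.
After the 550 transfer: below the line — 25×850, 16×1150; poverty gap index (FGT₁) = 0.25810.
Reduction = 0.44062 − 0.25810 = 0.183.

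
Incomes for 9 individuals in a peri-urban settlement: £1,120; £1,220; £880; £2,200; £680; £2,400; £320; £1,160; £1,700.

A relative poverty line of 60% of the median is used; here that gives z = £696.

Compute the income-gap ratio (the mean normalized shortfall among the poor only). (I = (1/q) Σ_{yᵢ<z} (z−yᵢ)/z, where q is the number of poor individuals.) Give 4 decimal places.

0.2816

Below the line: £320, £680 (q = 2 of N = 9).
Shortfall ratios (z−y)/z: 0.5402, 0.0230; sum = 0.563218.
I averages over the q = 2 poor units only: 0.563218 / 2 = 0.2816.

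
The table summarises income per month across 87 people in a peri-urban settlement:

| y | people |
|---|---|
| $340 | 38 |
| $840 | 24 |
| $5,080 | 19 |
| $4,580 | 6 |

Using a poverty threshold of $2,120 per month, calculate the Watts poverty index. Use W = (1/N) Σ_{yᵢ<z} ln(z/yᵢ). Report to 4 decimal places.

Incomes under z: 38×$340, 24×$840 (q = 62 of N = 87).
Log shortfalls: ln(2120/340) = 1.8302 (×38); ln(2120/840) = 0.9258 (×24).
W = 91.767046 / 87 = 1.0548.

1.0548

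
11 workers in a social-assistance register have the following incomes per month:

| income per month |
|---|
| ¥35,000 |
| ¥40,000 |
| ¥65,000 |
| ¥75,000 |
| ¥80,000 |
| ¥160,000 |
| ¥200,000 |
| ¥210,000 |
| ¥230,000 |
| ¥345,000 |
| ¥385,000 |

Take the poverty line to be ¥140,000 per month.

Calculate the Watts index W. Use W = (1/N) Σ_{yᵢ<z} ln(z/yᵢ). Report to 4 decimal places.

Incomes under z: ¥35,000, ¥40,000, ¥65,000, ¥75,000, ¥80,000 (q = 5 of N = 11).
ln(z/y) terms: ln(140000/35000) = 1.3863; ln(140000/40000) = 1.2528; ln(140000/65000) = 0.7673; ln(140000/75000) = 0.6242; ln(140000/80000) = 0.5596.
W = 4.590083 / 11 = 0.4173.

0.4173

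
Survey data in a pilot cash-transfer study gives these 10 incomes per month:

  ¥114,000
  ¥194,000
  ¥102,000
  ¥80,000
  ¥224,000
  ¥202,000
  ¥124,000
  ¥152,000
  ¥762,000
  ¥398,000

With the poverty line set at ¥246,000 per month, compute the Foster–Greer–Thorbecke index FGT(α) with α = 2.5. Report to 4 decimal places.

Below the line: ¥80,000, ¥102,000, ¥114,000, ¥124,000, ¥152,000, ¥194,000, ¥202,000, ¥224,000 (q = 8 of N = 10).
Relative gaps: (246000−80000)/246000 = 0.6748; (246000−102000)/246000 = 0.5854; (246000−114000)/246000 = 0.5366; (246000−124000)/246000 = 0.4959; (246000−152000)/246000 = 0.3821; (246000−194000)/246000 = 0.2114; (246000−202000)/246000 = 0.1789; (246000−224000)/246000 = 0.0894.
Raised to α = 2.5: 0.37405; 0.26216; 0.21091; 0.17321; 0.09026; 0.02054; 0.01353; 0.00239.
Sum = 1.147051; FGT(2.5) = 1.147051 / 10 = 0.1147.

0.1147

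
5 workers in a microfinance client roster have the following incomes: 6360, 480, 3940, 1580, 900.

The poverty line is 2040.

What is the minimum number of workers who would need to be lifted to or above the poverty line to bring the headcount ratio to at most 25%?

2

Currently q = 3 of N = 5 are below the line (H = 0.600).
A headcount ratio of at most 25% allows at most ⌊0.25 × 5⌋ = 1 poor workers.
So at least 3 − 1 = 2 must be lifted.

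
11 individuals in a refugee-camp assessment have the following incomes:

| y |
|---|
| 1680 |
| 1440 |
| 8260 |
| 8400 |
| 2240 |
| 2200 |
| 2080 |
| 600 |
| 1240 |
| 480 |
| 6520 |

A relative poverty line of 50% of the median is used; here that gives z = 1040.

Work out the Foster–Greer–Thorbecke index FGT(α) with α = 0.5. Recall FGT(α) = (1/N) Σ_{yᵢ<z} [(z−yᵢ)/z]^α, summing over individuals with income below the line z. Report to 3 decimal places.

Incomes under z: 480, 600 (q = 2 of N = 11).
Gap ratios (z−y)/z: (1040−480)/1040 = 0.5385; (1040−600)/1040 = 0.4231.
Raised to α = 0.5: 0.73380; 0.65044.
Sum = 1.384243; FGT(0.5) = 1.384243 / 11 = 0.126.

0.126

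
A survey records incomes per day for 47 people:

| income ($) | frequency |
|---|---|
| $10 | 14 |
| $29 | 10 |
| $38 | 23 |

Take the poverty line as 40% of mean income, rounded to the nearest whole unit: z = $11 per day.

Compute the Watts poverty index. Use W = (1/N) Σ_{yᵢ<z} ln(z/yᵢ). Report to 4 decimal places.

0.0284

Poor units: 14×$10 (q = 14 of N = 47).
Log gaps: ln(11/10) = 0.0953 (×14).
W = 1.334343 / 47 = 0.0284.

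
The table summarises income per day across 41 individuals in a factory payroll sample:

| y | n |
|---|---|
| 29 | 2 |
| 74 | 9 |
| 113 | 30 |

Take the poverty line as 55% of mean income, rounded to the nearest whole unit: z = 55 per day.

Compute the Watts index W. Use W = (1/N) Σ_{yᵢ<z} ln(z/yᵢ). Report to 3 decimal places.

0.031

Incomes under z: 2×29 (q = 2 of N = 41).
ln(z/y) terms: ln(55/29) = 0.6400 (×2).
W = 1.280075 / 41 = 0.031.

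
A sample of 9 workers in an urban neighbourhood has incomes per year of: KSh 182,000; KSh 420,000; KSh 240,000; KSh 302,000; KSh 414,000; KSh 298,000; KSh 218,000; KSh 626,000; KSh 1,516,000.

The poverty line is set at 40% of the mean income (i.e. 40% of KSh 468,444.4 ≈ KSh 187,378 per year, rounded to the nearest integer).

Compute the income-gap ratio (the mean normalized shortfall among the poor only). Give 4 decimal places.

Incomes under z: KSh 182,000 (q = 1 of N = 9).
Shortfall ratios (z−y)/z: 0.0287; sum = 0.028701.
The income-gap ratio divides by q (the poor only): 0.028701 / 1 = 0.0287.

0.0287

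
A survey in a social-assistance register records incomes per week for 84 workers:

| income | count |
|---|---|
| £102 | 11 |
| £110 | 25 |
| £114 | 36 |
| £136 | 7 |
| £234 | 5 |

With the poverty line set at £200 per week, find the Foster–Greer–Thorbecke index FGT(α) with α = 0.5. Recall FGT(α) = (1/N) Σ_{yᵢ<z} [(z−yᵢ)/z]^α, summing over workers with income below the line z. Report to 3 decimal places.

Poor units: 11×£102, 25×£110, 36×£114, 7×£136 (q = 79 of N = 84).
Shortfall ratios: (200−102)/200 = 0.4900 (×11); (200−110)/200 = 0.4500 (×25); (200−114)/200 = 0.4300 (×36); (200−136)/200 = 0.3200 (×7).
Raised to α = 0.5: 0.70000 (×11); 0.67082 (×25); 0.65574 (×36); 0.56569 (×7).
Sum = 52.037086; FGT(0.5) = 52.037086 / 84 = 0.619.

0.619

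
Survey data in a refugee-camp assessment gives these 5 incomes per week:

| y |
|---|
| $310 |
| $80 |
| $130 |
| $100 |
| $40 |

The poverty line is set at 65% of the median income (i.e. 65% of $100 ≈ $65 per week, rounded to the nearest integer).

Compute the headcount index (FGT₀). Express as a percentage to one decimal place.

1 of the 5 people have income below $65.
H = 1/5 = 20.0%.

20.0%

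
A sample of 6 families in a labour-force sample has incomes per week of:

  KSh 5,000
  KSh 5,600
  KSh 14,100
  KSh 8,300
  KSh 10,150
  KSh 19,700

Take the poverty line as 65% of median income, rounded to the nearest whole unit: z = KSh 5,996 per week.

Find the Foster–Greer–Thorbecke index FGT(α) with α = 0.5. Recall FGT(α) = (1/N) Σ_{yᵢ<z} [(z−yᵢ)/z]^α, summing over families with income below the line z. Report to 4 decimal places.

0.1108

Incomes under z: KSh 5,000, KSh 5,600 (q = 2 of N = 6).
Relative gaps: (5996−5000)/5996 = 0.1661; (5996−5600)/5996 = 0.0660.
Raised to α = 0.5: 0.40757; 0.25699.
Sum = 0.664557; FGT(0.5) = 0.664557 / 6 = 0.1108.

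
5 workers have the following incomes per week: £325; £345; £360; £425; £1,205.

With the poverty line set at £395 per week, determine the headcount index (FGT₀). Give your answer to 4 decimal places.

0.6000

3 of the 5 workers have income below £395.
H = 3/5 = 0.6000.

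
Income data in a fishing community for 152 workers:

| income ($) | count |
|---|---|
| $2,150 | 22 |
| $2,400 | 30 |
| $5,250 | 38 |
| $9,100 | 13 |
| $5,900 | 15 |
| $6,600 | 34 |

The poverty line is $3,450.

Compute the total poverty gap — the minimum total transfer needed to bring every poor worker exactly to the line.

Below the line: 22×$2,150, 30×$2,400 (q = 52 of N = 152).
Individual gaps: 22×(3450−2150) = 28600; 30×(3450−2400) = 31500.
Aggregate gap = $60,100.

$60,100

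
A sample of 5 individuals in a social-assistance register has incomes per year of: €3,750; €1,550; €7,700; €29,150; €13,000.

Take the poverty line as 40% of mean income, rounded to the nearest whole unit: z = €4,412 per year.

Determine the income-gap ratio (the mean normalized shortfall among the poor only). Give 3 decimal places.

0.399

Below the line: €1,550, €3,750 (q = 2 of N = 5).
Shortfall ratios (z−y)/z: 0.6487, 0.1500; sum = 0.798731.
I averages over the q = 2 poor units only: 0.798731 / 2 = 0.399.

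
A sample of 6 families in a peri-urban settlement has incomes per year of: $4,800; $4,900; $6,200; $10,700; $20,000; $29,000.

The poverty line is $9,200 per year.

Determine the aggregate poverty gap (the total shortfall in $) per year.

Incomes under z: $4,800, $4,900, $6,200 (q = 3 of N = 6).
Individual gaps: 9200−4800 = 4400; 9200−4900 = 4300; 9200−6200 = 3000.
Aggregate gap = $11,700.

$11,700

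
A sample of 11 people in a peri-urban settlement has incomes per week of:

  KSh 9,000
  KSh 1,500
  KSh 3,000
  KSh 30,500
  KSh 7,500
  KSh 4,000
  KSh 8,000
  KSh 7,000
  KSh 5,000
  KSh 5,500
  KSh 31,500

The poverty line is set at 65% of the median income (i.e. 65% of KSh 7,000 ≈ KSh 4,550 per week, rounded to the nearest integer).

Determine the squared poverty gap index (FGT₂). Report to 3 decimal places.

Incomes under z: KSh 1,500, KSh 3,000, KSh 4,000 (q = 3 of N = 11).
Shortfall ratios: (4550−1500)/4550 = 0.6703; (4550−3000)/4550 = 0.3407; (4550−4000)/4550 = 0.1209.
Squared: 0.4493; 0.1160; 0.0146.
Sum = 0.580002; P₂ = 0.580002 / 11 = 0.053.

0.053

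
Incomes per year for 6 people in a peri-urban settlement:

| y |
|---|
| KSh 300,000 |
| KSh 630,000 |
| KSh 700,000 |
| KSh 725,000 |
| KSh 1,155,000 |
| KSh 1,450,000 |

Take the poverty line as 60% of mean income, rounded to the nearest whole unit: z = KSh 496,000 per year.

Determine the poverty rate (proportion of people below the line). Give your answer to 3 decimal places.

1 of the 6 people have income below KSh 496,000.
H = 1/6 = 0.167.

0.167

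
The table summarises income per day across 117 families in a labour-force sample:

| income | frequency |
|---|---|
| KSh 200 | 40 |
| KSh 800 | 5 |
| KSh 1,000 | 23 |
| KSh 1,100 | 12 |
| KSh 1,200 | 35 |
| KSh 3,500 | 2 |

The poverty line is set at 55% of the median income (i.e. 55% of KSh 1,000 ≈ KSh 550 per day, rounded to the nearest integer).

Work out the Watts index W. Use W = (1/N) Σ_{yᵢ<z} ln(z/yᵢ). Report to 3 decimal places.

0.346

Incomes under z: 40×KSh 200 (q = 40 of N = 117).
ln(z/y) terms: ln(550/200) = 1.0116 (×40).
W = 40.464036 / 117 = 0.346.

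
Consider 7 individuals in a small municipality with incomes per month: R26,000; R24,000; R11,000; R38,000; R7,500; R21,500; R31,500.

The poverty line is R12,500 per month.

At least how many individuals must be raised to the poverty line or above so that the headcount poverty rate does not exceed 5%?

Currently q = 2 of N = 7 are below the line (H = 0.286).
A headcount ratio of at most 5% allows at most ⌊0.05 × 7⌋ = 0 poor individuals.
So at least 2 − 0 = 2 must be lifted.

2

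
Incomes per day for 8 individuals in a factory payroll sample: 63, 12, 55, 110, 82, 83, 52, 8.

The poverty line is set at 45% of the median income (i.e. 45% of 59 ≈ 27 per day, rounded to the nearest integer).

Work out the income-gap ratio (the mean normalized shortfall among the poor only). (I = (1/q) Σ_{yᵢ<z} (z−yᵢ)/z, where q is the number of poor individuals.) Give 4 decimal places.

0.6296

Incomes under z: 8, 12 (q = 2 of N = 8).
Shortfall ratios (z−y)/z: 0.7037, 0.5556; sum = 1.259259.
I averages over the q = 2 poor units only: 1.259259 / 2 = 0.6296.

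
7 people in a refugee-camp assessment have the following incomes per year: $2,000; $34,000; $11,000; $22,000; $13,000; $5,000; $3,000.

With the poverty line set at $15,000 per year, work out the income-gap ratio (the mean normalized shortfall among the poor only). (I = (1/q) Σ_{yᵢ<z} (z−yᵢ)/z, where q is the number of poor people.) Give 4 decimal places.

Poor units: $2,000, $3,000, $5,000, $11,000, $13,000 (q = 5 of N = 7).
Shortfall ratios (z−y)/z: 0.8667, 0.8000, 0.6667, 0.2667, 0.1333; sum = 2.733333.
I averages over the q = 5 poor units only: 2.733333 / 5 = 0.5467.

0.5467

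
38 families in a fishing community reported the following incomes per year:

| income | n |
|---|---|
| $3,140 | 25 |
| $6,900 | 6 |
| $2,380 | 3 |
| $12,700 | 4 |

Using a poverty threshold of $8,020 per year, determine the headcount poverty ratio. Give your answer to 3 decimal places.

34 of the 38 families have income below $8,020.
H = 34/38 = 0.895.

0.895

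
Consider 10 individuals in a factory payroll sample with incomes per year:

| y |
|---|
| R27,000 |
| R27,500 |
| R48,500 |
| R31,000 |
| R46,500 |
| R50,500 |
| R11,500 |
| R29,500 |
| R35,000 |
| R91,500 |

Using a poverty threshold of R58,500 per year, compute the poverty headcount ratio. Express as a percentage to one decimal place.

9 of the 10 individuals have income below R58,500.
H = 9/10 = 90.0%.

90.0%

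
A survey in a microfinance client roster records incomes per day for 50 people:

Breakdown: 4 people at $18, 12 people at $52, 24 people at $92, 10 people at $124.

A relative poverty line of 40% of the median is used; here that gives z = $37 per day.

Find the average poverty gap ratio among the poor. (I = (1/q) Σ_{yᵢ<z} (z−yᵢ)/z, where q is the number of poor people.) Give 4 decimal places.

0.5135

Below the line: 4×$18 (q = 4 of N = 50).
Shortfall ratios (z−y)/z: 0.5135 (×4); sum = 2.054054.
I averages over the q = 4 poor units only: 2.054054 / 4 = 0.5135.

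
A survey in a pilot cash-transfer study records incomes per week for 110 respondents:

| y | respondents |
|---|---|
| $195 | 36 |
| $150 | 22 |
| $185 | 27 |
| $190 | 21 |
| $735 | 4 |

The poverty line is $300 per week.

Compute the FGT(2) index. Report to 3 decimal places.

Incomes under z: 22×$150, 27×$185, 21×$190, 36×$195 (q = 106 of N = 110).
Normalized shortfalls: (300−150)/300 = 0.5000 (×22); (300−185)/300 = 0.3833 (×27); (300−190)/300 = 0.3667 (×21); (300−195)/300 = 0.3500 (×36).
Squared: 0.2500 (×22); 0.1469 (×27); 0.1344 (×21); 0.1225 (×36).
Sum = 16.700833; P₂ = 16.700833 / 110 = 0.152.

0.152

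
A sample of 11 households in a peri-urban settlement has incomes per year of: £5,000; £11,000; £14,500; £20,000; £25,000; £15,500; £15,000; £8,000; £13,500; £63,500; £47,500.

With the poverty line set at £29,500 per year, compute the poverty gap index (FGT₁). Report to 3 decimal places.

Below z: £5,000, £8,000, £11,000, £13,500, £14,500, £15,000, £15,500, £20,000, £25,000 (q = 9 of N = 11).
Relative gaps: (29500−5000)/29500 = 0.8305; (29500−8000)/29500 = 0.7288; (29500−11000)/29500 = 0.6271; (29500−13500)/29500 = 0.5424; (29500−14500)/29500 = 0.5085; (29500−15000)/29500 = 0.4915; (29500−15500)/29500 = 0.4746; (29500−20000)/29500 = 0.3220; (29500−25000)/29500 = 0.1525.
Sum of shortfalls = 4.677966; P₁ averages over all N: 4.677966 / 11 = 0.425.

0.425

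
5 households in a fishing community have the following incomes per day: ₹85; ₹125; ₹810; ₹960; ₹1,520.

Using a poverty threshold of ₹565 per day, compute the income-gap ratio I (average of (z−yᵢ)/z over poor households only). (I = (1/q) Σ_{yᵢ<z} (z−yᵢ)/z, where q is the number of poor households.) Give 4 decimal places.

0.8142

Incomes under z: ₹85, ₹125 (q = 2 of N = 5).
Relative gaps: 0.8496, 0.7788; sum = 1.628319.
I averages over the q = 2 poor units only: 1.628319 / 2 = 0.8142.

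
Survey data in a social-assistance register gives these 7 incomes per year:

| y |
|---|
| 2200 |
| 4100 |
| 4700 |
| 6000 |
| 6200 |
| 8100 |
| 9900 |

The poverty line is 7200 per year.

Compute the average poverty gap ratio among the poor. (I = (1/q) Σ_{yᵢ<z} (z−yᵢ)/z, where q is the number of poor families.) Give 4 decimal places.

0.3556

Below z: 2200, 4100, 4700, 6000, 6200 (q = 5 of N = 7).
Relative gaps: 0.6944, 0.4306, 0.3472, 0.1667, 0.1389; sum = 1.777778.
The income-gap ratio divides by q (the poor only): 1.777778 / 5 = 0.3556.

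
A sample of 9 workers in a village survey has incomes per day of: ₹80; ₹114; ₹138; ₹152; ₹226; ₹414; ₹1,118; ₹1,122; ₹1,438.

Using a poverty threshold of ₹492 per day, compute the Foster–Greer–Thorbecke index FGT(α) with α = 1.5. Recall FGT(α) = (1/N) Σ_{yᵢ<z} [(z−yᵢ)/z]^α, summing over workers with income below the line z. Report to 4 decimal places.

0.3428

Below z: ₹80, ₹114, ₹138, ₹152, ₹226, ₹414 (q = 6 of N = 9).
Relative gaps: (492−80)/492 = 0.8374; (492−114)/492 = 0.7683; (492−138)/492 = 0.7195; (492−152)/492 = 0.6911; (492−226)/492 = 0.5407; (492−414)/492 = 0.1585.
Raised to α = 1.5: 0.76630; 0.67343; 0.61032; 0.57447; 0.39753; 0.06312.
Sum = 3.085177; FGT(1.5) = 3.085177 / 9 = 0.3428.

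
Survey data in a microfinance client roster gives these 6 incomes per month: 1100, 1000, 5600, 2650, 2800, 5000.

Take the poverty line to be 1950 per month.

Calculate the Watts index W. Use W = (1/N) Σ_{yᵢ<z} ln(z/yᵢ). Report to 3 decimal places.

Incomes under z: 1000, 1100 (q = 2 of N = 6).
ln(z/y) terms: ln(1950/1000) = 0.6678; ln(1950/1100) = 0.5725.
W = 1.240349 / 6 = 0.207.

0.207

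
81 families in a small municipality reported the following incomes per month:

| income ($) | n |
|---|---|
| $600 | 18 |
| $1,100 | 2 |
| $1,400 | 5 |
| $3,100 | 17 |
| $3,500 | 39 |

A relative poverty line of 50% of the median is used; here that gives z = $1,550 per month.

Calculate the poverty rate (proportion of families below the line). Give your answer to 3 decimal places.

0.309

25 of the 81 families have income below $1,550.
H = 25/81 = 0.309.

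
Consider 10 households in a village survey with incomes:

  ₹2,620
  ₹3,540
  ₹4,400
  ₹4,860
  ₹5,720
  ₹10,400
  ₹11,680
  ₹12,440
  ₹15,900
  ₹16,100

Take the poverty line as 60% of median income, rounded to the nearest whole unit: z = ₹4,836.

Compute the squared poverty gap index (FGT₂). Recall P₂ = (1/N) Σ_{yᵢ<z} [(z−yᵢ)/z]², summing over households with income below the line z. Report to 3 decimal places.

0.029

Poor units: ₹2,620, ₹3,540, ₹4,400 (q = 3 of N = 10).
Gap ratios (z−y)/z: (4836−2620)/4836 = 0.4582; (4836−3540)/4836 = 0.2680; (4836−4400)/4836 = 0.0902.
Squared: 0.2100; 0.0718; 0.0081.
Sum = 0.289922; P₂ = 0.289922 / 10 = 0.029.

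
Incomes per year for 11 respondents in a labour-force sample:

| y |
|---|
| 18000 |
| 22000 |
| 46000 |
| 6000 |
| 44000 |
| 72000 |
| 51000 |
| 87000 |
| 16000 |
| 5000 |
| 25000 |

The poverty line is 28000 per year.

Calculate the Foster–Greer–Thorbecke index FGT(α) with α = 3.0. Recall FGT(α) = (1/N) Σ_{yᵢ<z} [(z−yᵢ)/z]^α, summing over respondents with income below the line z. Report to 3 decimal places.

0.107

Below the line: 5000, 6000, 16000, 18000, 22000, 25000 (q = 6 of N = 11).
Relative gaps: (28000−5000)/28000 = 0.8214; (28000−6000)/28000 = 0.7857; (28000−16000)/28000 = 0.4286; (28000−18000)/28000 = 0.3571; (28000−22000)/28000 = 0.2143; (28000−25000)/28000 = 0.1071.
Raised to α = 3.0: 0.55425; 0.48506; 0.07872; 0.04555; 0.00984; 0.00123.
Sum = 1.174654; FGT(3.0) = 1.174654 / 11 = 0.107.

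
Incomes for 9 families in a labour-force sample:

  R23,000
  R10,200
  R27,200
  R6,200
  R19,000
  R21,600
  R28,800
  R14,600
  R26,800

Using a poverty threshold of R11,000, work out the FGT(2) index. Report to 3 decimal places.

Poor units: R6,200, R10,200 (q = 2 of N = 9).
Relative gaps: (11000−6200)/11000 = 0.4364; (11000−10200)/11000 = 0.0727.
Squared: 0.1904; 0.0053.
Sum = 0.195702; P₂ = 0.195702 / 9 = 0.022.

0.022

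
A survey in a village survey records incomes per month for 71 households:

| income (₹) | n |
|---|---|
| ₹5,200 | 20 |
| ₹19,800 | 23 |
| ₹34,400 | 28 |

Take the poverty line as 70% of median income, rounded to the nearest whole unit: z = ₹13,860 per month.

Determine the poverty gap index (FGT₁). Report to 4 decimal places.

Incomes under z: 20×₹5,200 (q = 20 of N = 71).
Shortfall ratios: (13860−5200)/13860 = 0.6248 (×20).
Σ = 12.496392. Dividing by the full population N = 71 gives P₁ = 0.1760.

0.1760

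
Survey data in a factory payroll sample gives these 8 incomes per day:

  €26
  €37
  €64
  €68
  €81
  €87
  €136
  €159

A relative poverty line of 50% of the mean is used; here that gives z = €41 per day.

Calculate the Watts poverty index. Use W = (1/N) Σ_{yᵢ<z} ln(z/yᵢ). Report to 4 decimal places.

0.0698

Below z: €26, €37 (q = 2 of N = 8).
ln(z/y) terms: ln(41/26) = 0.4555; ln(41/37) = 0.1027.
W = 0.558130 / 8 = 0.0698.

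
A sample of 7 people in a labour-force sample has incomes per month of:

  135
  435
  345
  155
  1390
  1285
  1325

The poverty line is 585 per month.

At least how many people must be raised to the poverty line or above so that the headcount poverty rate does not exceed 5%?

4 of the 7 people are poor, so H = 4/7 = 0.571.
A headcount ratio of at most 5% allows at most ⌊0.05 × 7⌋ = 0 poor people.
So at least 4 − 0 = 4 must be lifted.

4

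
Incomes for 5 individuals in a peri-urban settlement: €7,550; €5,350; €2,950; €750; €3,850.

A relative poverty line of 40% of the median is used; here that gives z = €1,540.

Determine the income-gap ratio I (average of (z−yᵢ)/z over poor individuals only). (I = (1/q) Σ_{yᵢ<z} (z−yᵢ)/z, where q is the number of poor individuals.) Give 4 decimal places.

Below the line: €750 (q = 1 of N = 5).
Shortfall ratios (z−y)/z: 0.5130; sum = 0.512987.
I averages over the q = 1 poor units only: 0.512987 / 1 = 0.5130.

0.5130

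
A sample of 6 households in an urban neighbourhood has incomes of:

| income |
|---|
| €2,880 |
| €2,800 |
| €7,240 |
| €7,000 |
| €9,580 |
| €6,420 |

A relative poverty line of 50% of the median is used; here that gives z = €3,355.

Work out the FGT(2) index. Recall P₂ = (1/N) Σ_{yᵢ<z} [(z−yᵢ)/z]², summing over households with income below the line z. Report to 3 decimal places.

0.008

Poor units: €2,800, €2,880 (q = 2 of N = 6).
Gap ratios (z−y)/z: (3355−2800)/3355 = 0.1654; (3355−2880)/3355 = 0.1416.
Squared: 0.0274; 0.0200.
Sum = 0.047410; P₂ = 0.047410 / 6 = 0.008.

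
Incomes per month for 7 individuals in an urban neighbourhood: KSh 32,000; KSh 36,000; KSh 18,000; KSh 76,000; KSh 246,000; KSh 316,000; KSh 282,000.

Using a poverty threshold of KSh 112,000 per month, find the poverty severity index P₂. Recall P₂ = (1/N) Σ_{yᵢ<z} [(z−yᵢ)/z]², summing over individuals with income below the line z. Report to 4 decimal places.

Incomes under z: KSh 18,000, KSh 32,000, KSh 36,000, KSh 76,000 (q = 4 of N = 7).
Gap ratios (z−y)/z: (112000−18000)/112000 = 0.8393; (112000−32000)/112000 = 0.7143; (112000−36000)/112000 = 0.6786; (112000−76000)/112000 = 0.3214.
Squared: 0.7044; 0.5102; 0.4605; 0.1033.
Sum = 1.778380; P₂ = 1.778380 / 7 = 0.2541.

0.2541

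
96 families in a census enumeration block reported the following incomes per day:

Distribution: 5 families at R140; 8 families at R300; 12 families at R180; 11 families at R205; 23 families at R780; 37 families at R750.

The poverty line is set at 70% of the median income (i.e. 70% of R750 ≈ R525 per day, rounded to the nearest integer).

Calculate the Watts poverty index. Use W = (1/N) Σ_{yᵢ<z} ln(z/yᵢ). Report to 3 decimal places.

0.357

Below the line: 5×R140, 12×R180, 11×R205, 8×R300 (q = 36 of N = 96).
Log shortfalls: ln(525/140) = 1.3218 (×5); ln(525/180) = 1.0704 (×12); ln(525/205) = 0.9404 (×11); ln(525/300) = 0.5596 (×8).
W = 34.275274 / 96 = 0.357.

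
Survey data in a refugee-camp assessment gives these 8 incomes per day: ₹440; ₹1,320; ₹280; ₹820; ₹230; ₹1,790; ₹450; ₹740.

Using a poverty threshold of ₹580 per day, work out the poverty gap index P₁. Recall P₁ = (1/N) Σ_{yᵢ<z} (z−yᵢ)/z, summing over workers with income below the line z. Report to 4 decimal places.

Incomes under z: ₹230, ₹280, ₹440, ₹450 (q = 4 of N = 8).
Shortfall ratios: (580−230)/580 = 0.6034; (580−280)/580 = 0.5172; (580−440)/580 = 0.2414; (580−450)/580 = 0.2241.
Sum of shortfalls = 1.586207; P₁ averages over all N: 1.586207 / 8 = 0.1983.

0.1983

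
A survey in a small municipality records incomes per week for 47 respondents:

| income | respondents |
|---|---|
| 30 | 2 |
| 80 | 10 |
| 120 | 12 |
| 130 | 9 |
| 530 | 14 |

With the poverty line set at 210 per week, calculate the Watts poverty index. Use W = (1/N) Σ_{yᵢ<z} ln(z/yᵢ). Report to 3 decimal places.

Poor units: 2×30, 10×80, 12×120, 9×130 (q = 33 of N = 47).
Log gaps: ln(210/30) = 1.9459 (×2); ln(210/80) = 0.9651 (×10); ln(210/120) = 0.5596 (×12); ln(210/130) = 0.4796 (×9).
W = 24.574176 / 47 = 0.523.

0.523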